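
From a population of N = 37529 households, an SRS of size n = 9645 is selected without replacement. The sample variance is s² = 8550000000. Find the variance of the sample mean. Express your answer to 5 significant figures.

Under SRS without replacement, Var(ȳ) = (1 − f)·s²/n with f = n/N = 9645/37529 = 0.25700125.
Var(ȳ) = (1 − 0.25700125)·8550000000/9645 = 0.74299875·886469.67 = 658645.86.

658650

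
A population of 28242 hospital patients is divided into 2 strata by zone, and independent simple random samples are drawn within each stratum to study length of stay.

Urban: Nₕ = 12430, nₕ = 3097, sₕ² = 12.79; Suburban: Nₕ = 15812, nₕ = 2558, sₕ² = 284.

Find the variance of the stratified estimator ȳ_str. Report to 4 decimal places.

Var(ȳ_str) = Σₕ Wₕ²(1 − fₕ)sₕ²/nₕ with Wₕ = Nₕ/N, N = 28242.
Urban: Wₕ = 0.44012464; term = 0.44012464²·(1 − 0.24915527)·12.79/3097 = 6.0066294 × 10^-4.
Suburban: Wₕ = 0.55987536; term = 0.55987536²·(1 − 0.16177587)·284/2558 = 0.029171629.
Sum = 0.029772292.

0.0298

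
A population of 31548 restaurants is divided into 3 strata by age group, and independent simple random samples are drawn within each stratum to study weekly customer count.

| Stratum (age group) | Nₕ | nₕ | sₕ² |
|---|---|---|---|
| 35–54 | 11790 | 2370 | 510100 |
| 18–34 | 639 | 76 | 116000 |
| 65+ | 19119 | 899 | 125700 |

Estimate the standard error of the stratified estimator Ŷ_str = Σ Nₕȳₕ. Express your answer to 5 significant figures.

270480

Var(Ŷ_str) = Σₕ Nₕ²(1 − fₕ)sₕ²/nₕ.
35–54: 11790²·(1 − 2370/11790)·510100/2370 = 2.3904061 × 10^10.
18–34: 639²·(1 − 76/639)·116000/76 = 5.4910279 × 10^8.
65+: 19119²·(1 − 899/19119)·125700/899 = 4.8706748 × 10^10.
Sum = 7.3159912 × 10^10.
SE = √(7.3159912 × 10^10) = 270480.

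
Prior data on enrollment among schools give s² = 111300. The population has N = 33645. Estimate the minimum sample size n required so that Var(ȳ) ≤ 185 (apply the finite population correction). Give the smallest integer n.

Without fpc, n₀ = s²/D = 111300/185 = 601.6216.
With fpc, (1 − n/N)·s²/n ≤ D requires n ≥ n₀/(1 + n₀/N) = 601.6216/(1 + 601.6216/33645) = 591.0527.
Rounding up, n = 592.

592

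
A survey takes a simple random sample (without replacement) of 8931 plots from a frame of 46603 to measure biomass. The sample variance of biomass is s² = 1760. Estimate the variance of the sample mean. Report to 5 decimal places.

Under SRS without replacement, Var(ȳ) = (1 − f)·s²/n with f = n/N = 8931/46603 = 0.19164002.
Var(ȳ) = (1 − 0.19164002)·1760/8931 = 0.80835998·0.1970664 = 0.15930059.

0.15930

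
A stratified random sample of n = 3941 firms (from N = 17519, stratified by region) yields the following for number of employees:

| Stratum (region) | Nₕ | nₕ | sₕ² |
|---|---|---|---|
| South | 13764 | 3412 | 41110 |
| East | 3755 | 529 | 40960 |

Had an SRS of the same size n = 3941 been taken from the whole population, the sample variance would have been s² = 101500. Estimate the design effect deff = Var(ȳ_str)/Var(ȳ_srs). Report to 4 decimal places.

Var(ȳ_str) = Σ Wₕ²(1−fₕ)sₕ²/nₕ with Wₕ = Nₕ/17519:
  South: (13764/17519)²·(1−3412/13764)·41110/3412 = 5.5935659
  East: (3755/17519)²·(1−529/3755)·40960/529 = 3.0560465
  → Var(ȳ_str) = 8.6496124.
Var(ȳ_srs) = (1 − 3941/17519)·101500/3941 = 19.961175.
deff = 8.6496124 / 19.961175 = 0.4333.

0.4333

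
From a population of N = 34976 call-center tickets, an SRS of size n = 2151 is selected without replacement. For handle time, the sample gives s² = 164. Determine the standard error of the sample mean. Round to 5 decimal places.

Under SRS without replacement, Var(ȳ) = (1 − f)·s²/n with f = n/N = 2151/34976 = 0.06149931.
Var(ȳ) = (1 − 0.06149931)·164/2151 = 0.93850069·0.076243608 = 0.071554678.
SE(ȳ) = √(0.071554678) = 0.26750.

0.26750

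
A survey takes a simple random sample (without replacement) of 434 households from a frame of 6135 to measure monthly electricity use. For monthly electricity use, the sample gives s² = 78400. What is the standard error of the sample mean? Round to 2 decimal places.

12.96

Under SRS without replacement, Var(ȳ) = (1 − f)·s²/n with f = n/N = 434/6135 = 0.07074165.
Var(ȳ) = (1 − 0.07074165)·78400/434 = 0.92925835·180.64516 = 167.86603.
SE(ȳ) = √(167.86603) = 12.96.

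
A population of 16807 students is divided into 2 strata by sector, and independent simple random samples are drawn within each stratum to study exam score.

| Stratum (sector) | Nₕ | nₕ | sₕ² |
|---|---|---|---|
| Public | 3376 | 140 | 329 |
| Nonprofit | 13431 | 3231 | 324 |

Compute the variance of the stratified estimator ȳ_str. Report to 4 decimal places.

0.1395

Var(ȳ_str) = Σₕ Wₕ²(1 − fₕ)sₕ²/nₕ with Wₕ = Nₕ/N, N = 16807.
Public: Wₕ = 0.20086869; term = 0.20086869²·(1 − 0.04146919)·329/140 = 0.090886298.
Nonprofit: Wₕ = 0.79913131; term = 0.79913131²·(1 − 0.24056288)·324/3231 = 0.048633572.
Sum = 0.13951987.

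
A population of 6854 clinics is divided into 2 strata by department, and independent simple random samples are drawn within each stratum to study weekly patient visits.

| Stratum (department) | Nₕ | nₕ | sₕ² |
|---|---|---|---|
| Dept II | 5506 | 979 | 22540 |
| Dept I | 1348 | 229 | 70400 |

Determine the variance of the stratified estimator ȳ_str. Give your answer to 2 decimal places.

Var(ȳ_str) = Σₕ Wₕ²(1 − fₕ)sₕ²/nₕ with Wₕ = Nₕ/N, N = 6854.
Dept II: Wₕ = 0.80332652; term = 0.80332652²·(1 − 0.17780603)·22540/979 = 12.21602.
Dept I: Wₕ = 0.19667348; term = 0.19667348²·(1 − 0.16988131)·70400/229 = 9.8711774.
Sum = 22.087197.

22.09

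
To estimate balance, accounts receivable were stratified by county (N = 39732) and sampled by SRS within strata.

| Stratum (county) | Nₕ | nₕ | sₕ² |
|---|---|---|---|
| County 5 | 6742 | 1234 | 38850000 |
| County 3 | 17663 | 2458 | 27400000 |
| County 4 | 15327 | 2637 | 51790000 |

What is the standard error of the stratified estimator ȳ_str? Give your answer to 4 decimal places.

Var(ȳ_str) = Σₕ Wₕ²(1 − fₕ)sₕ²/nₕ with Wₕ = Nₕ/N, N = 39732.
County 5: Wₕ = 0.16968690; term = 0.16968690²·(1 − 0.18303174)·38850000/1234 = 740.58974.
County 3: Wₕ = 0.44455351; term = 0.44455351²·(1 − 0.13916096)·27400000/2458 = 1896.4383.
County 4: Wₕ = 0.38575959; term = 0.38575959²·(1 − 0.17204932)·51790000/2637 = 2419.7679.
Sum = 5056.7959.
SE = √(5056.7959) = 71.1112.

71.1112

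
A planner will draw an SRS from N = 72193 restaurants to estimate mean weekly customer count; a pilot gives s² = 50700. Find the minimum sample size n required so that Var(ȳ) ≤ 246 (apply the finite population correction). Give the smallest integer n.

Without fpc, n₀ = s²/D = 50700/246 = 206.0976.
With fpc, (1 − n/N)·s²/n ≤ D requires n ≥ n₀/(1 + n₀/N) = 206.0976/(1 + 206.0976/72193) = 205.5109.
Rounding up, n = 206.

206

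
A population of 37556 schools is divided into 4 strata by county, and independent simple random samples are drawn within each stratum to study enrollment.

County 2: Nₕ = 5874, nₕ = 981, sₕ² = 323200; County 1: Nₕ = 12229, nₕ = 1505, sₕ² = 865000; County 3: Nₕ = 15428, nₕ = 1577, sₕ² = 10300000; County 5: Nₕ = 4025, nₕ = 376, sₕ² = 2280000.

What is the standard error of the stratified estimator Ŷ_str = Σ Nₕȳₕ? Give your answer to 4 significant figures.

Var(Ŷ_str) = Σₕ Nₕ²(1 − fₕ)sₕ²/nₕ.
County 2: 5874²·(1 − 981/5874)·323200/981 = 9.469161 × 10^9.
County 1: 12229²·(1 − 1505/12229)·865000/1505 = 7.5375006 × 10^10.
County 3: 15428²·(1 − 1577/15428)·10300000/1577 = 1.3957135 × 10^12.
County 5: 4025²·(1 − 376/4025)·2280000/376 = 8.9060832 × 10^10.
Sum = 1.5696185 × 10^12.
SE = √(1.5696185 × 10^12) = 1.253 × 10^6.

1.253 × 10^6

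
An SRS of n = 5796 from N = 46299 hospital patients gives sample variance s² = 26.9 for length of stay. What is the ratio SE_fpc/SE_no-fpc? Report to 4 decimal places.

f = n/N = 5796/46299 = 0.12518629.
SE_no-fpc = √(s²/n) = 0.068125853; SE_fpc = √((1−f)s²/n) = 0.063719116.
Ratio = √(1−f) = 0.93531477.

0.9353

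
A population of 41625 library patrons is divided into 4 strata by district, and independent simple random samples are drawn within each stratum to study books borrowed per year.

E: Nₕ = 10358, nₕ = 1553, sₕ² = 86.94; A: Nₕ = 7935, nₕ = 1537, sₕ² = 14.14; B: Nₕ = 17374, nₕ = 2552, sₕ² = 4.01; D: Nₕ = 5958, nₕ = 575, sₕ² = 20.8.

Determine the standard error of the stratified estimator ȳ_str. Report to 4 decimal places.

Var(ȳ_str) = Σₕ Wₕ²(1 − fₕ)sₕ²/nₕ with Wₕ = Nₕ/N, N = 41625.
E: Wₕ = 0.24884084; term = 0.24884084²·(1 − 0.14993242)·86.94/1553 = 0.0029467613.
A: Wₕ = 0.19063063; term = 0.19063063²·(1 − 0.19369880)·14.14/1537 = 2.6956172 × 10^-4.
B: Wₕ = 0.41739339; term = 0.41739339²·(1 − 0.14688615)·4.01/2552 = 2.335403 × 10^-4.
D: Wₕ = 0.14313514; term = 0.14313514²·(1 − 0.09650890)·20.8/575 = 6.695945 × 10^-4.
Sum = 0.0041194578.
SE = √(0.0041194578) = 0.0642.

0.0642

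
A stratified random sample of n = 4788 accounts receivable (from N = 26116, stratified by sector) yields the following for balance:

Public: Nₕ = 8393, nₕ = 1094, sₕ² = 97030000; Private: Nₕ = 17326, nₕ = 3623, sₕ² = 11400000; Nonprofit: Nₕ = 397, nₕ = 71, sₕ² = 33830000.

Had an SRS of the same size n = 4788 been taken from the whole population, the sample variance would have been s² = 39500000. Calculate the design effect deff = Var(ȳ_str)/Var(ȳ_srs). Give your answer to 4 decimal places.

Var(ȳ_str) = Σ Wₕ²(1−fₕ)sₕ²/nₕ with Wₕ = Nₕ/26116:
  Public: (8393/26116)²·(1−1094/8393)·97030000/1094 = 7966.2875
  Private: (17326/26116)²·(1−3623/17326)·11400000/3623 = 1095.3103
  Nonprofit: (397/26116)²·(1−71/397)·33830000/71 = 90.414573
  → Var(ȳ_str) = 9152.0124.
Var(ȳ_srs) = (1 − 4788/26116)·39500000/4788 = 6737.3084.
deff = 9152.0124 / 6737.3084 = 1.3584.

1.3584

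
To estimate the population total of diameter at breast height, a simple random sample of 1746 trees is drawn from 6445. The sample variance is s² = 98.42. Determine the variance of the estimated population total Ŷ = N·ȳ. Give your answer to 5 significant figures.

1.7071 × 10^6

Var(Ŷ) = N²·Var(ȳ) = N²·(1 − n/N)·s²/n.
f = 1746/6445 = 0.27090768; Var(ȳ) = 0.72909232·98.42/1746 = 0.041098091.
Var(Ŷ) = 6445² · 0.041098091 = 1.7071335 × 10^6.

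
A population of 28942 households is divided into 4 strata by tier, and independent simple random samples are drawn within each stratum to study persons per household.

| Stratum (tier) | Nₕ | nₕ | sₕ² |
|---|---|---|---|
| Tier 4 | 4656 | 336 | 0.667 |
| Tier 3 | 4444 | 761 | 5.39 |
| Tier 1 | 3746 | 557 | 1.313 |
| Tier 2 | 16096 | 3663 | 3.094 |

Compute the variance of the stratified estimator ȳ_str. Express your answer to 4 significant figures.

4.215 × 10^-4

Var(ȳ_str) = Σₕ Wₕ²(1 − fₕ)sₕ²/nₕ with Wₕ = Nₕ/N, N = 28942.
Tier 4: Wₕ = 0.16087347; term = 0.16087347²·(1 − 0.07216495)·0.667/336 = 4.7667919 × 10^-5.
Tier 3: Wₕ = 0.15354848; term = 0.15354848²·(1 − 0.17124212)·5.39/761 = 1.3839576 × 10^-4.
Tier 1: Wₕ = 0.12943128; term = 0.12943128²·(1 − 0.14869194)·1.313/557 = 3.3618222 × 10^-5.
Tier 2: Wₕ = 0.55614678; term = 0.55614678²·(1 − 0.22757207)·3.094/3663 = 2.0179956 × 10^-4.
Sum = 4.2148146 × 10^-4.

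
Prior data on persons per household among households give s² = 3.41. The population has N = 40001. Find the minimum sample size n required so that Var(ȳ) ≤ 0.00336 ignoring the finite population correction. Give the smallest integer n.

1015

Without fpc, n₀ = s²/D = 3.41/0.00336 = 1014.8810.
Rounding up, n = 1015.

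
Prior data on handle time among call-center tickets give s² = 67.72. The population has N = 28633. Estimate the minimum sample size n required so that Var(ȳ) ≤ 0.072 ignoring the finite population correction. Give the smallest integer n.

Without fpc, n₀ = s²/D = 67.72/0.072 = 940.5556.
Rounding up, n = 941.

941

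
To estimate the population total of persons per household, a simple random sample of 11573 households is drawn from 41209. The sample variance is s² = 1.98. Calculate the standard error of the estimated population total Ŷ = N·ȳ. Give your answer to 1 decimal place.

Var(Ŷ) = N²·Var(ȳ) = N²·(1 − n/N)·s²/n.
f = 11573/41209 = 0.28083671; Var(ȳ) = 0.71916329·1.98/11573 = 1.2304012 × 10^-4.
Var(Ŷ) = 41209² · (1.2304012 × 10^-4) = 208944.48.
SE(Ŷ) = √(208944.48) = 457.1.

457.1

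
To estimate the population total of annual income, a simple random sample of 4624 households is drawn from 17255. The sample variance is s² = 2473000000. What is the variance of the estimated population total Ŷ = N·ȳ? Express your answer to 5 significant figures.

1.1656 × 10^14

Var(Ŷ) = N²·Var(ȳ) = N²·(1 − n/N)·s²/n.
f = 4624/17255 = 0.26798030; Var(ȳ) = 0.73201970·2473000000/4624 = 391497.56.
Var(Ŷ) = 17255² · 391497.56 = 1.1656254 × 10^14.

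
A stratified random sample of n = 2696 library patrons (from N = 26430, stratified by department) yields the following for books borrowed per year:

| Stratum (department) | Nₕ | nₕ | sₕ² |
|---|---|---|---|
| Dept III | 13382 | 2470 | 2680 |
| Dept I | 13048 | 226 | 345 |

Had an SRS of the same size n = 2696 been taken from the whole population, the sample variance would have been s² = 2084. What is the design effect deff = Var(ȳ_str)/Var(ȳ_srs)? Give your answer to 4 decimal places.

Var(ȳ_str) = Σ Wₕ²(1−fₕ)sₕ²/nₕ with Wₕ = Nₕ/26430:
  Dept III: (13382/26430)²·(1−2470/13382)·2680/2470 = 0.2268135
  Dept I: (13048/26430)²·(1−226/13048)·345/226 = 0.3656083
  → Var(ȳ_str) = 0.5924218.
Var(ȳ_srs) = (1 − 2696/26430)·2084/2696 = 0.69414724.
deff = 0.5924218 / 0.69414724 = 0.8535.

0.8535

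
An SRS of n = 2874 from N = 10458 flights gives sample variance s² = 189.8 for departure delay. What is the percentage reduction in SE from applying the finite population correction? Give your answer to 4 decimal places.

f = n/N = 2874/10458 = 0.27481354.
SE_no-fpc = √(s²/n) = 0.25698319; SE_fpc = √((1−f)s²/n) = 0.21884144.
Ratio = √(1−f) = 0.85157880. Reduction = 100·(1 − 0.85157880) = 14.8421%.

14.8421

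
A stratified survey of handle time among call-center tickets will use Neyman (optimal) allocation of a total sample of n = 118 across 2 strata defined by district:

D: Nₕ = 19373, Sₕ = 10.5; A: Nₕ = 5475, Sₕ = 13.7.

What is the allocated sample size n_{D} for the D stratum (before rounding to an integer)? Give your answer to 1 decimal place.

Neyman allocation: nₕ = n·NₕSₕ / Σⱼ NⱼSⱼ.
Σ NⱼSⱼ = 19373·10.5 + 5475·13.7 = 278424.
n_{D} = 118·19373·10.5 / 278424 = 86.2.

86.2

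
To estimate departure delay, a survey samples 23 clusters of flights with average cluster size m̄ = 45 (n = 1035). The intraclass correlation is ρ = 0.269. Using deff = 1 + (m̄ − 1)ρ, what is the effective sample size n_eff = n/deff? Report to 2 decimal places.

deff = 1 + (45 − 1)·0.269 = 1 + 11.836 = 12.836.
n_eff = 1035 / 12.836 = 80.63.

80.63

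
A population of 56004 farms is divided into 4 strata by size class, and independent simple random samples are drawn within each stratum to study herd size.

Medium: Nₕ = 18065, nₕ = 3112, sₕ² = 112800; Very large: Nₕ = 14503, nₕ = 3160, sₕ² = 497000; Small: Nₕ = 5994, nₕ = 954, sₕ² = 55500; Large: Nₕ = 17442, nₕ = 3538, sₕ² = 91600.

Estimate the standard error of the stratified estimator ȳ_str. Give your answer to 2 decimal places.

Var(ȳ_str) = Σₕ Wₕ²(1 − fₕ)sₕ²/nₕ with Wₕ = Nₕ/N, N = 56004.
Medium: Wₕ = 0.32256625; term = 0.32256625²·(1 − 0.17226681)·112800/3112 = 3.1217471.
Very large: Wₕ = 0.25896365; term = 0.25896365²·(1 − 0.21788595)·497000/3160 = 8.249298.
Small: Wₕ = 0.10702807; term = 0.10702807²·(1 − 0.15915916)·55500/954 = 0.56034279.
Large: Wₕ = 0.31144204; term = 0.31144204²·(1 − 0.20284371)·91600/3538 = 2.0018687.
Sum = 13.933257.
SE = √(13.933257) = 3.73.

3.73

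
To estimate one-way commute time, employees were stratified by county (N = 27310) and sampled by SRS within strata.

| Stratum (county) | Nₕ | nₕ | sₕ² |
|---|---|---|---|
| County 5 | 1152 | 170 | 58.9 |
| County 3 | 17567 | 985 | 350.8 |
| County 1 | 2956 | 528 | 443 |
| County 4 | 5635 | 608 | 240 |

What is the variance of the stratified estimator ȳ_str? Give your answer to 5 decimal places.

Var(ȳ_str) = Σₕ Wₕ²(1 − fₕ)sₕ²/nₕ with Wₕ = Nₕ/N, N = 27310.
County 5: Wₕ = 0.04218235; term = 0.04218235²·(1 − 0.14756944)·58.9/170 = 5.2551721 × 10^-4.
County 3: Wₕ = 0.64324423; term = 0.64324423²·(1 − 0.05607104)·350.8/985 = 0.13909594.
County 1: Wₕ = 0.10823874; term = 0.10823874²·(1 − 0.17861976)·443/528 = 0.0080738284.
County 4: Wₕ = 0.20633468; term = 0.20633468²·(1 − 0.10789707)·240/608 = 0.014992259.
Sum = 0.16268754.

0.16269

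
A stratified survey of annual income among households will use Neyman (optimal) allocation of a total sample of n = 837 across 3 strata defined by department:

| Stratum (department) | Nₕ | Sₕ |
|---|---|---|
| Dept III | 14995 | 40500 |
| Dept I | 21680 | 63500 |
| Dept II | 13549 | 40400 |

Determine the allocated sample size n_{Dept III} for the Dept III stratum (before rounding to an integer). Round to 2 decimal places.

Neyman allocation: nₕ = n·NₕSₕ / Σⱼ NⱼSⱼ.
Σ NⱼSⱼ = 14995·40500 + 21680·63500 + 13549·40400 = 2.5313571 × 10^9.
n_{Dept III} = 837·14995·40500 / (2.5313571 × 10^9) = 200.80.

200.80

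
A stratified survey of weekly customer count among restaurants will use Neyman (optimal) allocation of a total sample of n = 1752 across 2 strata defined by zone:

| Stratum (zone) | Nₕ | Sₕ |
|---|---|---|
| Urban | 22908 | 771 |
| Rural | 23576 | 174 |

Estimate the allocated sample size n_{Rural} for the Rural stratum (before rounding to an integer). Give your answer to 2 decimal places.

Neyman allocation: nₕ = n·NₕSₕ / Σⱼ NⱼSⱼ.
Σ NⱼSⱼ = 22908·771 + 23576·174 = 2.1764292 × 10^7.
n_{Rural} = 1752·23576·174 / (2.1764292 × 10^7) = 330.22.

330.22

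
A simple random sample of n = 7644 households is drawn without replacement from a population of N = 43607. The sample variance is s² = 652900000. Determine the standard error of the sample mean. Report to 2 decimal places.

265.41

Under SRS without replacement, Var(ȳ) = (1 − f)·s²/n with f = n/N = 7644/43607 = 0.17529296.
Var(ȳ) = (1 − 0.17529296)·652900000/7644 = 0.82470704·85413.396 = 70441.029.
SE(ȳ) = √(70441.029) = 265.41.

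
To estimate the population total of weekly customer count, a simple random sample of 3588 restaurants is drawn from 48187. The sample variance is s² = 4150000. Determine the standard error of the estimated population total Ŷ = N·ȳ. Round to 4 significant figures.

Var(Ŷ) = N²·Var(ȳ) = N²·(1 − n/N)·s²/n.
f = 3588/48187 = 0.07445992; Var(ȳ) = 0.92554008·4150000/3588 = 1070.5104.
Var(Ŷ) = 48187² · 1070.5104 = 2.4857112 × 10^12.
SE(Ŷ) = √(2.4857112 × 10^12) = 1.577 × 10^6.

1.577 × 10^6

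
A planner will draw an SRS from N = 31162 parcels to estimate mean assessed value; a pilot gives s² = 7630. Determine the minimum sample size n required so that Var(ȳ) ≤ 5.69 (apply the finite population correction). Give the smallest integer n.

Without fpc, n₀ = s²/D = 7630/5.69 = 1340.9490.
With fpc, (1 − n/N)·s²/n ≤ D requires n ≥ n₀/(1 + n₀/N) = 1340.9490/(1 + 1340.9490/31162) = 1285.6265.
Rounding up, n = 1286.

1286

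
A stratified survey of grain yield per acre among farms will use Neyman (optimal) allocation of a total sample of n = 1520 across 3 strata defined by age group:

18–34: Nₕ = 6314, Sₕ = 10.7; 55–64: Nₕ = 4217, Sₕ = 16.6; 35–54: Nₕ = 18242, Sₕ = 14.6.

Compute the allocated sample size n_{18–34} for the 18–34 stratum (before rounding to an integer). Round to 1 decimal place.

Neyman allocation: nₕ = n·NₕSₕ / Σⱼ NⱼSⱼ.
Σ NⱼSⱼ = 6314·10.7 + 4217·16.6 + 18242·14.6 = 403895.2.
n_{18–34} = 1520·6314·10.7 / 403895.2 = 254.3.

254.3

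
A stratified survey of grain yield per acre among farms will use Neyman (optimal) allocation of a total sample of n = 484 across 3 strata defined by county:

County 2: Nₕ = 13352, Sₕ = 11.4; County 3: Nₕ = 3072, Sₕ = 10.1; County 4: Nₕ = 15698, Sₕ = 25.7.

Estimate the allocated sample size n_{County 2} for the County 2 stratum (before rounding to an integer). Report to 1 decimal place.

125.6

Neyman allocation: nₕ = n·NₕSₕ / Σⱼ NⱼSⱼ.
Σ NⱼSⱼ = 13352·11.4 + 3072·10.1 + 15698·25.7 = 586678.6.
n_{County 2} = 484·13352·11.4 / 586678.6 = 125.6.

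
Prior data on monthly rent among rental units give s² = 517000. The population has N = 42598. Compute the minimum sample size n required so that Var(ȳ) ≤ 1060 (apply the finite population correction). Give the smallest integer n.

Without fpc, n₀ = s²/D = 517000/1060 = 487.7358.
With fpc, (1 − n/N)·s²/n ≤ D requires n ≥ n₀/(1 + n₀/N) = 487.7358/(1 + 487.7358/42598) = 482.2146.
Rounding up, n = 483.

483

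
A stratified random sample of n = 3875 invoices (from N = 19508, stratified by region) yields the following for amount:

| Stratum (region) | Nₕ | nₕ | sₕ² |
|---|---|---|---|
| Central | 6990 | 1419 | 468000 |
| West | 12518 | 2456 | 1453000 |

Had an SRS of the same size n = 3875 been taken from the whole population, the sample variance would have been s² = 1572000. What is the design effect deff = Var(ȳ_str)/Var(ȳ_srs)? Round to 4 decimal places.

Var(ȳ_str) = Σ Wₕ²(1−fₕ)sₕ²/nₕ with Wₕ = Nₕ/19508:
  Central: (6990/19508)²·(1−1419/6990)·468000/1419 = 33.74802
  West: (12518/19508)²·(1−2456/12518)·1453000/2456 = 195.80826
  → Var(ȳ_str) = 229.55628.
Var(ȳ_srs) = (1 − 3875/19508)·1572000/3875 = 325.09509.
deff = 229.55628 / 325.09509 = 0.7061.

0.7061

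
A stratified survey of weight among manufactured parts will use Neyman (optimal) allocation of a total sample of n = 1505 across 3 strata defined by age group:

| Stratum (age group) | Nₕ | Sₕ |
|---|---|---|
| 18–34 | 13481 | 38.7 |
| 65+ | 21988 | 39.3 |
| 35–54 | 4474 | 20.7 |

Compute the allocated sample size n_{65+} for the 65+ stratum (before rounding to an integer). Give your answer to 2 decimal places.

Neyman allocation: nₕ = n·NₕSₕ / Σⱼ NⱼSⱼ.
Σ NⱼSⱼ = 13481·38.7 + 21988·39.3 + 4474·20.7 = 1.4784549 × 10^6.
n_{65+} = 1505·21988·39.3 / (1.4784549 × 10^6) = 879.64.

879.64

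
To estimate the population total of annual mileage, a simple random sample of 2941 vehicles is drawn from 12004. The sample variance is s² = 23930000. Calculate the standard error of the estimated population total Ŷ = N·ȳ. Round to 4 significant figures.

Var(Ŷ) = N²·Var(ȳ) = N²·(1 − n/N)·s²/n.
f = 2941/12004 = 0.24500167; Var(ȳ) = 0.75499833·23930000/2941 = 6143.186.
Var(Ŷ) = 12004² · 6143.186 = 8.8520863 × 10^11.
SE(Ŷ) = √(8.8520863 × 10^11) = 940900.

940900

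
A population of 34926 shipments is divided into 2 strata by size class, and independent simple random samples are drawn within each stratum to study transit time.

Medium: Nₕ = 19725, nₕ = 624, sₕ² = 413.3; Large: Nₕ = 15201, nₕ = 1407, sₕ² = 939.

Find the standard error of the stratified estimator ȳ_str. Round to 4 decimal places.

Var(ȳ_str) = Σₕ Wₕ²(1 − fₕ)sₕ²/nₕ with Wₕ = Nₕ/N, N = 34926.
Medium: Wₕ = 0.56476550; term = 0.56476550²·(1 − 0.03163498)·413.3/624 = 0.20457673.
Large: Wₕ = 0.43523450; term = 0.43523450²·(1 − 0.09255970)·939/1407 = 0.11471922.
Sum = 0.31929595.
SE = √(0.31929595) = 0.5651.

0.5651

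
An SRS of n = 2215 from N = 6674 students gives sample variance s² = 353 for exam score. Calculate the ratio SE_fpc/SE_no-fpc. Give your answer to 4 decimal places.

f = n/N = 2215/6674 = 0.33188493.
SE_no-fpc = √(s²/n) = 0.39920915; SE_fpc = √((1−f)s²/n) = 0.3263068.
Ratio = √(1−f) = 0.81738306.

0.8174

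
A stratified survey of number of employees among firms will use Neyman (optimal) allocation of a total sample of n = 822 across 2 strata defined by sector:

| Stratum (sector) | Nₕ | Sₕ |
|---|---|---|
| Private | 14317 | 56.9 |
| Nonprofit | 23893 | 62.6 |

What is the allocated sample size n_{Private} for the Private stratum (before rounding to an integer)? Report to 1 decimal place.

289.8

Neyman allocation: nₕ = n·NₕSₕ / Σⱼ NⱼSⱼ.
Σ NⱼSⱼ = 14317·56.9 + 23893·62.6 = 2.3103391 × 10^6.
n_{Private} = 822·14317·56.9 / (2.3103391 × 10^6) = 289.8.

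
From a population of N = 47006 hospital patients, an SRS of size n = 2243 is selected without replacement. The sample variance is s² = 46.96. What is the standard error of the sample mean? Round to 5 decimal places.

0.14120

Under SRS without replacement, Var(ȳ) = (1 − f)·s²/n with f = n/N = 2243/47006 = 0.04771731.
Var(ȳ) = (1 − 0.04771731)·46.96/2243 = 0.95228269·0.020936246 = 0.019937225.
SE(ȳ) = √(0.019937225) = 0.14120.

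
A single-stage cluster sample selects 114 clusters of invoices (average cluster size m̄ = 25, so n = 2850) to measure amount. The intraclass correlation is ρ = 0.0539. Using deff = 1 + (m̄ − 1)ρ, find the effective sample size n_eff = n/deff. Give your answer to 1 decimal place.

deff = 1 + (25 − 1)·0.0539 = 1 + 1.2936 = 2.2936.
n_eff = 2850 / 2.2936 = 1242.6.

1242.6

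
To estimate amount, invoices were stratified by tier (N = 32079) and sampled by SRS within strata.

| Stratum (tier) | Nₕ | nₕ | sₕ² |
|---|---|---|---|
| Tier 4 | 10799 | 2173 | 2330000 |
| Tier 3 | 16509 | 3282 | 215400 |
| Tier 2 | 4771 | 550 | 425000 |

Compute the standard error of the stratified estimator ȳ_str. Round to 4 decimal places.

11.2299

Var(ȳ_str) = Σₕ Wₕ²(1 − fₕ)sₕ²/nₕ with Wₕ = Nₕ/N, N = 32079.
Tier 4: Wₕ = 0.33663768; term = 0.33663768²·(1 − 0.20122234)·2330000/2173 = 97.061622.
Tier 3: Wₕ = 0.51463574; term = 0.51463574²·(1 − 0.19880065)·215400/3282 = 13.92668.
Tier 2: Wₕ = 0.14872658; term = 0.14872658²·(1 − 0.11527982)·425000/550 = 15.122005.
Sum = 126.11031.
SE = √(126.11031) = 11.2299.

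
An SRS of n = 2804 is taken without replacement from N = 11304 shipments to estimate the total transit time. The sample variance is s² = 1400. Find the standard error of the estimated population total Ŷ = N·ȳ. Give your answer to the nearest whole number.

Var(Ŷ) = N²·Var(ȳ) = N²·(1 − n/N)·s²/n.
f = 2804/11304 = 0.24805379; Var(ȳ) = 0.75194621·1400/2804 = 0.37543677.
Var(Ŷ) = 11304² · 0.37543677 = 4.7973467 × 10^7.
SE(Ŷ) = √(4.7973467 × 10^7) = 6926.

6926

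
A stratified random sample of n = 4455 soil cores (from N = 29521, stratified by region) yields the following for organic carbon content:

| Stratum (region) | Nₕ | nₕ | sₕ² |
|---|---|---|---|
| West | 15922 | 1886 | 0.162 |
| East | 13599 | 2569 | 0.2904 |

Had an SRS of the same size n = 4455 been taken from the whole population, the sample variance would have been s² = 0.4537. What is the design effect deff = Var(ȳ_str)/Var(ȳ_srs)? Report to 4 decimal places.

0.4797

Var(ȳ_str) = Σ Wₕ²(1−fₕ)sₕ²/nₕ with Wₕ = Nₕ/29521:
  West: (15922/29521)²·(1−1886/15922)·0.162/1886 = 2.2026839 × 10^-5
  East: (13599/29521)²·(1−2569/13599)·0.2904/2569 = 1.9455969 × 10^-5
  → Var(ȳ_str) = 4.1482808 × 10^-5.
Var(ȳ_srs) = (1 − 4455/29521)·0.4537/4455 = 8.6471908 × 10^-5.
deff = (4.1482808 × 10^-5) / (8.6471908 × 10^-5) = 0.4797.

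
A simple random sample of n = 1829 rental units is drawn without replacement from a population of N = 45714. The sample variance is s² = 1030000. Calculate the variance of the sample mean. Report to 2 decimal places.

540.62

Under SRS without replacement, Var(ȳ) = (1 − f)·s²/n with f = n/N = 1829/45714 = 0.04000963.
Var(ȳ) = (1 − 0.04000963)·1030000/1829 = 0.95999037·563.14926 = 540.61787.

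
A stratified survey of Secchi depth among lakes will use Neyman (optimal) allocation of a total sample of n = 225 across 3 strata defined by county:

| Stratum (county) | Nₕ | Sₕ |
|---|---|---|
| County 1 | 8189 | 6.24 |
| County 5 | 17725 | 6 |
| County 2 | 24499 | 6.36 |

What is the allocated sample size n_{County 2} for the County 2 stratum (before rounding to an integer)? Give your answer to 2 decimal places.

Neyman allocation: nₕ = n·NₕSₕ / Σⱼ NⱼSⱼ.
Σ NⱼSⱼ = 8189·6.24 + 17725·6 + 24499·6.36 = 313263.
n_{County 2} = 225·24499·6.36 / 313263 = 111.91.

111.91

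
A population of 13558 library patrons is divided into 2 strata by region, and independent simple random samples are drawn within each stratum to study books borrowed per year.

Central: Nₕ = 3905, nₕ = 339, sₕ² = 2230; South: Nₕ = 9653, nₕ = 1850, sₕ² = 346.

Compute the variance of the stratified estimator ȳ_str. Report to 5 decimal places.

0.57497

Var(ȳ_str) = Σₕ Wₕ²(1 − fₕ)sₕ²/nₕ with Wₕ = Nₕ/N, N = 13558.
Central: Wₕ = 0.28802183; term = 0.28802183²·(1 − 0.08681178)·2230/339 = 0.49832914.
South: Wₕ = 0.71197817; term = 0.71197817²·(1 − 0.19165026)·346/1850 = 0.07663674.
Sum = 0.57496588.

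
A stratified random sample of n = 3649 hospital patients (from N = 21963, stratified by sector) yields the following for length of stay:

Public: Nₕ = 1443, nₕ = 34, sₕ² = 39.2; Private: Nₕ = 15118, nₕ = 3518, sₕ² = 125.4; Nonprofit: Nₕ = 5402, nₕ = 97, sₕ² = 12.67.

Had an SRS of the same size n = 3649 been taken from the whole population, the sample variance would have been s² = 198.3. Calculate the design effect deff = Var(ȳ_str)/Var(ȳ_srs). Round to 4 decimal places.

Var(ȳ_str) = Σ Wₕ²(1−fₕ)sₕ²/nₕ with Wₕ = Nₕ/21963:
  Public: (1443/21963)²·(1−34/1443)·39.2/34 = 0.004859607
  Private: (15118/21963)²·(1−3518/15118)·125.4/3518 = 0.012958977
  Nonprofit: (5402/21963)²·(1−97/5402)·12.67/97 = 0.0077599965
  → Var(ȳ_str) = 0.025578581.
Var(ȳ_srs) = (1 − 3649/21963)·198.3/3649 = 0.045314835.
deff = 0.025578581 / 0.045314835 = 0.5645.

0.5645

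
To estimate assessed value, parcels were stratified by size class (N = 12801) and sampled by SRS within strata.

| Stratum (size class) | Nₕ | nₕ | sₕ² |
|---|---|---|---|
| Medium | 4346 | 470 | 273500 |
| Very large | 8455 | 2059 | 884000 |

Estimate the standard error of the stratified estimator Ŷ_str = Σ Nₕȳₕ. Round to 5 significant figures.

181710

Var(Ŷ_str) = Σₕ Nₕ²(1 − fₕ)sₕ²/nₕ.
Medium: 4346²·(1 − 470/4346)·273500/470 = 9.8024122 × 10^9.
Very large: 8455²·(1 − 2059/8455)·884000/2059 = 2.3217635 × 10^10.
Sum = 3.3020047 × 10^10.
SE = √(3.3020047 × 10^10) = 181710.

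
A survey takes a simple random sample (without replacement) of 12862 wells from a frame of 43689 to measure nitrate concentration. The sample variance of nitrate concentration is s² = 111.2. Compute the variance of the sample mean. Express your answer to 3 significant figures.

Under SRS without replacement, Var(ȳ) = (1 − f)·s²/n with f = n/N = 12862/43689 = 0.29439905.
Var(ȳ) = (1 − 0.29439905)·111.2/12862 = 0.70560095·0.0086456228 = 0.0061003597.

0.00610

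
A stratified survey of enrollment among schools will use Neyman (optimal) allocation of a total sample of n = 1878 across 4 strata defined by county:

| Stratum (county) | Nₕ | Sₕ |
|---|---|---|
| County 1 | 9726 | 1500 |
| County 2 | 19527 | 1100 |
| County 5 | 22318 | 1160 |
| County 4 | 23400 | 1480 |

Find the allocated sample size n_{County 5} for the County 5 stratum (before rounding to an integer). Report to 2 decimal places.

Neyman allocation: nₕ = n·NₕSₕ / Σⱼ NⱼSⱼ.
Σ NⱼSⱼ = 9726·1500 + 19527·1100 + 22318·1160 + 23400·1480 = 9.658958 × 10^7.
n_{County 5} = 1878·22318·1160 / (9.658958 × 10^7) = 503.36.

503.36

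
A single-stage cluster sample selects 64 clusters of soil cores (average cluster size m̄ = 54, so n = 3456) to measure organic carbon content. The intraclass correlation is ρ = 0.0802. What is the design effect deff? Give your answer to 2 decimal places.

5.25

deff = 1 + (54 − 1)·0.0802 = 1 + 4.2506 = 5.2506.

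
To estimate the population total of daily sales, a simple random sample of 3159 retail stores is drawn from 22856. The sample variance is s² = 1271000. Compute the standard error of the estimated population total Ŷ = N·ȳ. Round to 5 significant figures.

425600

Var(Ŷ) = N²·Var(ȳ) = N²·(1 − n/N)·s²/n.
f = 3159/22856 = 0.13821316; Var(ȳ) = 0.86178684·1271000/3159 = 346.73348.
Var(Ŷ) = 22856² · 346.73348 = 1.8113244 × 10^11.
SE(Ŷ) = √(1.8113244 × 10^11) = 425600.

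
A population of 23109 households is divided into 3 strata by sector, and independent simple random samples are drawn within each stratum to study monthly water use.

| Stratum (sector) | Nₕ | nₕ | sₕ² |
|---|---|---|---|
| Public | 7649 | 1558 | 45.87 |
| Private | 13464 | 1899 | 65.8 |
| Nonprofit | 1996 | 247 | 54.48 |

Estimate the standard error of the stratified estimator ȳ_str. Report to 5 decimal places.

0.11880

Var(ȳ_str) = Σₕ Wₕ²(1 − fₕ)sₕ²/nₕ with Wₕ = Nₕ/N, N = 23109.
Public: Wₕ = 0.33099658; term = 0.33099658²·(1 − 0.20368676)·45.87/1558 = 0.0025685749.
Private: Wₕ = 0.58263014; term = 0.58263014²·(1 − 0.14104278)·65.8/1899 = 0.010103186.
Nonprofit: Wₕ = 0.08637327; term = 0.08637327²·(1 − 0.12374749)·54.48/247 = 0.0014418769.
Sum = 0.014113638.
SE = √(0.014113638) = 0.11880.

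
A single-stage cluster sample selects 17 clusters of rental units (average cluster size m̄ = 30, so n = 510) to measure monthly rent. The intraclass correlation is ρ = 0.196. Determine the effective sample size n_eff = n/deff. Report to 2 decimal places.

deff = 1 + (30 − 1)·0.196 = 1 + 5.684 = 6.684.
n_eff = 510 / 6.684 = 76.30.

76.30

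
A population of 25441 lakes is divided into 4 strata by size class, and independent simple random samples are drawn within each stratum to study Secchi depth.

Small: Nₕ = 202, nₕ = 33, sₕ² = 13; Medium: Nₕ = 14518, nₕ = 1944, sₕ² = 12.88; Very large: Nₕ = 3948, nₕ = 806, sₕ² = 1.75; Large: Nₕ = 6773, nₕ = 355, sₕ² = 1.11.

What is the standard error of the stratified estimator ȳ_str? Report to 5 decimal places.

Var(ȳ_str) = Σₕ Wₕ²(1 − fₕ)sₕ²/nₕ with Wₕ = Nₕ/N, N = 25441.
Small: Wₕ = 0.00793994; term = 0.00793994²·(1 − 0.16336634)·13/33 = 2.0777779 × 10^-5.
Medium: Wₕ = 0.57065367; term = 0.57065367²·(1 − 0.13390274)·12.88/1944 = 0.0018686652.
Very large: Wₕ = 0.15518258; term = 0.15518258²·(1 − 0.20415400)·1.75/806 = 4.1611941 × 10^-5.
Large: Wₕ = 0.26622381; term = 0.26622381²·(1 − 0.05241400)·1.11/355 = 2.0999408 × 10^-4.
Sum = 0.002141049.
SE = √(0.002141049) = 0.04627.

0.04627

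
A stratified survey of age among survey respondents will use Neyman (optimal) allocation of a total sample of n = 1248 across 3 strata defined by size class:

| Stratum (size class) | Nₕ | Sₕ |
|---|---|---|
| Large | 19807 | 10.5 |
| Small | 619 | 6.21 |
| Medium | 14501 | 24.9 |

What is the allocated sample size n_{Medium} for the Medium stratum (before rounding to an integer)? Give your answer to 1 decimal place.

Neyman allocation: nₕ = n·NₕSₕ / Σⱼ NⱼSⱼ.
Σ NⱼSⱼ = 19807·10.5 + 619·6.21 + 14501·24.9 = 572892.39.
n_{Medium} = 1248·14501·24.9 / 572892.39 = 786.6.

786.6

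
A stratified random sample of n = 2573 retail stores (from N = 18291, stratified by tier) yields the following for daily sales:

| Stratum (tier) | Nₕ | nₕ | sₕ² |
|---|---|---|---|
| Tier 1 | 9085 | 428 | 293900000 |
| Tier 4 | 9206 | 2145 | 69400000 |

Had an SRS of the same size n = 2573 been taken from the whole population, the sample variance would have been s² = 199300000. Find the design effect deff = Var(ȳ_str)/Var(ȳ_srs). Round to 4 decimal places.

2.5196

Var(ȳ_str) = Σ Wₕ²(1−fₕ)sₕ²/nₕ with Wₕ = Nₕ/18291:
  Tier 1: (9085/18291)²·(1−428/9085)·293900000/428 = 161425.92
  Tier 4: (9206/18291)²·(1−2145/9206)·69400000/2145 = 6286.2906
  → Var(ȳ_str) = 167712.21.
Var(ȳ_srs) = (1 − 2573/18291)·199300000/2573 = 66562.151.
deff = 167712.21 / 66562.151 = 2.5196.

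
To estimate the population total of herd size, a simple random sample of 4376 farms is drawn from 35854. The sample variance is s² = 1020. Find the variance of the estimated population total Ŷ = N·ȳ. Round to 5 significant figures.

Var(Ŷ) = N²·Var(ȳ) = N²·(1 − n/N)·s²/n.
f = 4376/35854 = 0.12205054; Var(ȳ) = 0.87794946·1020/4376 = 0.20464087.
Var(Ŷ) = 35854² · 0.20464087 = 2.6306774 × 10^8.

2.6307 × 10^8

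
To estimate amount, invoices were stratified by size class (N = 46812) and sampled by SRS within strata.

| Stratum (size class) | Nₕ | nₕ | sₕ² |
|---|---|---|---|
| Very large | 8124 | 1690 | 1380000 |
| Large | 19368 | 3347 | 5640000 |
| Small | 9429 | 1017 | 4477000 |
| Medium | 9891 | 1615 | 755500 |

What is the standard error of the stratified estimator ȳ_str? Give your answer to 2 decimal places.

20.85

Var(ȳ_str) = Σₕ Wₕ²(1 − fₕ)sₕ²/nₕ with Wₕ = Nₕ/N, N = 46812.
Very large: Wₕ = 0.17354524; term = 0.17354524²·(1 − 0.20802560)·1380000/1690 = 19.477309.
Large: Wₕ = 0.41374007; term = 0.41374007²·(1 − 0.17281082)·5640000/3347 = 238.60712.
Small: Wₕ = 0.20142271; term = 0.20142271²·(1 − 0.10785873)·4477000/1017 = 159.337.
Medium: Wₕ = 0.21129198; term = 0.21129198²·(1 − 0.16327975)·755500/1615 = 17.47464.
Sum = 434.89607.
SE = √(434.89607) = 20.85.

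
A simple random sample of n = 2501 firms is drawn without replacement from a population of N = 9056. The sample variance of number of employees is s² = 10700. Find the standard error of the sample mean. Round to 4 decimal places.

1.7598

Under SRS without replacement, Var(ȳ) = (1 − f)·s²/n with f = n/N = 2501/9056 = 0.27617049.
Var(ȳ) = (1 − 0.27617049)·10700/2501 = 0.72382951·4.2782887 = 3.0967516.
SE(ȳ) = √(3.0967516) = 1.7598.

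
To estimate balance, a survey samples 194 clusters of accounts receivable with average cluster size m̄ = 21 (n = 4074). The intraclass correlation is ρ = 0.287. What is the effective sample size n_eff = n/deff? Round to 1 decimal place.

deff = 1 + (21 − 1)·0.287 = 1 + 5.74 = 6.74.
n_eff = 4074 / 6.74 = 604.5.

604.5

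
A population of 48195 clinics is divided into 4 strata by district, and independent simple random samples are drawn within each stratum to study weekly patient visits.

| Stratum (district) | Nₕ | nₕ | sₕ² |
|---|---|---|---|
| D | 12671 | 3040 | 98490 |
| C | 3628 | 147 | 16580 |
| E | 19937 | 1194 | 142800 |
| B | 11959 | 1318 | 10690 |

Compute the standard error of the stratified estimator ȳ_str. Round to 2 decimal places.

4.69

Var(ȳ_str) = Σₕ Wₕ²(1 − fₕ)sₕ²/nₕ with Wₕ = Nₕ/N, N = 48195.
D: Wₕ = 0.26291109; term = 0.26291109²·(1 − 0.23991792)·98490/3040 = 1.7021462.
C: Wₕ = 0.07527752; term = 0.07527752²·(1 − 0.04051819)·16580/147 = 0.61324572.
E: Wₕ = 0.41367362; term = 0.41367362²·(1 − 0.05988865)·142800/1194 = 19.24061.
B: Wₕ = 0.24813777; term = 0.24813777²·(1 − 0.11020988)·10690/1318 = 0.44436069.
Sum = 22.000363.
SE = √(22.000363) = 4.69.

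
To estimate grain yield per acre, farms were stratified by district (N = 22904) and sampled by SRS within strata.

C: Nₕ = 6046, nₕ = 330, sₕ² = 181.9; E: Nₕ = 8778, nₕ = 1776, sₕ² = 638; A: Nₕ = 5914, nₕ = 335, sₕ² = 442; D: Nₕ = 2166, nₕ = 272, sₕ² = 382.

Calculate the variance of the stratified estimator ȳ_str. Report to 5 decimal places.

0.17237

Var(ȳ_str) = Σₕ Wₕ²(1 − fₕ)sₕ²/nₕ with Wₕ = Nₕ/N, N = 22904.
C: Wₕ = 0.26397136; term = 0.26397136²·(1 − 0.05458154)·181.9/330 = 0.036312525.
E: Wₕ = 0.38325183; term = 0.38325183²·(1 − 0.20232399)·638/1776 = 0.0420894.
A: Wₕ = 0.25820817; term = 0.25820817²·(1 − 0.05664525)·442/335 = 0.082983639.
D: Wₕ = 0.09456863; term = 0.09456863²·(1 − 0.12557710)·382/272 = 0.010982728.
Sum = 0.17236829.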